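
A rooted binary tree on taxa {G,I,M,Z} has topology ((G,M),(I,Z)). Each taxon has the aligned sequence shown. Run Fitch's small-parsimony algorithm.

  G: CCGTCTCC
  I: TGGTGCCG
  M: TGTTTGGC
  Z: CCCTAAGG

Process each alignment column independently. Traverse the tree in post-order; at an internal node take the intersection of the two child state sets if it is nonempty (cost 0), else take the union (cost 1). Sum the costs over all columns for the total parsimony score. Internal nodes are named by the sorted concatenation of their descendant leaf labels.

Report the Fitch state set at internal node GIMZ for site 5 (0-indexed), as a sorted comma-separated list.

site 0, node GM: G={C} ∪ M={T} → {C,T} (+1)
site 0, node IZ: I={T} ∪ Z={C} → {C,T} (+1)
site 0, node GIMZ: GM={C,T} ∩ IZ={C,T} → {C,T} (+0)
site 1, node GM: G={C} ∪ M={G} → {C,G} (+1)
site 1, node IZ: I={G} ∪ Z={C} → {C,G} (+1)
site 1, node GIMZ: GM={C,G} ∩ IZ={C,G} → {C,G} (+0)
site 2, node GM: G={G} ∪ M={T} → {G,T} (+1)
site 2, node IZ: I={G} ∪ Z={C} → {C,G} (+1)
site 2, node GIMZ: GM={G,T} ∩ IZ={C,G} → {G} (+0)
site 3, node GM: G={T} ∩ M={T} → {T} (+0)
site 3, node IZ: I={T} ∩ Z={T} → {T} (+0)
site 3, node GIMZ: GM={T} ∩ IZ={T} → {T} (+0)
site 4, node GM: G={C} ∪ M={T} → {C,T} (+1)
site 4, node IZ: I={G} ∪ Z={A} → {A,G} (+1)
site 4, node GIMZ: GM={C,T} ∪ IZ={A,G} → {A,C,G,T} (+1)
site 5, node GM: G={T} ∪ M={G} → {G,T} (+1)
site 5, node IZ: I={C} ∪ Z={A} → {A,C} (+1)
site 5, node GIMZ: GM={G,T} ∪ IZ={A,C} → {A,C,G,T} (+1)
site 6, node GM: G={C} ∪ M={G} → {C,G} (+1)
site 6, node IZ: I={C} ∪ Z={G} → {C,G} (+1)
site 6, node GIMZ: GM={C,G} ∩ IZ={C,G} → {C,G} (+0)
site 7, node GM: G={C} ∩ M={C} → {C} (+0)
site 7, node IZ: I={G} ∩ Z={G} → {G} (+0)
site 7, node GIMZ: GM={C} ∪ IZ={G} → {C,G} (+1)
per-site changes: [2, 2, 2, 0, 3, 3, 2, 1]; total = 15

A,C,G,T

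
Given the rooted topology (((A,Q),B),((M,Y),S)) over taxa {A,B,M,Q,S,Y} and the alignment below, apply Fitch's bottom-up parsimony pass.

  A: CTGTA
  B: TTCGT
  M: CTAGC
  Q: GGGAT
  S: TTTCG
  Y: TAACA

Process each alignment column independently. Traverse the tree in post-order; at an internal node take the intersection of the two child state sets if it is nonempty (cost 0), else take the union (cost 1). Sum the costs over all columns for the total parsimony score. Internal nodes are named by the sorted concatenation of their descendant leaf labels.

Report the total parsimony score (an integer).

AQ@0: {C} ∪ {G} = {C,G} (union, +1)
ABQ@0: {C,G} ∪ {T} = {C,G,T} (union, +1)
MY@0: {C} ∪ {T} = {C,T} (union, +1)
MSY@0: {C,T} ∩ {T} = {T} (intersection, +0)
ABMQSY@0: {C,G,T} ∩ {T} = {T} (intersection, +0)
AQ@1: {T} ∪ {G} = {G,T} (union, +1)
ABQ@1: {G,T} ∩ {T} = {T} (intersection, +0)
MY@1: {T} ∪ {A} = {A,T} (union, +1)
MSY@1: {A,T} ∩ {T} = {T} (intersection, +0)
ABMQSY@1: {T} ∩ {T} = {T} (intersection, +0)
AQ@2: {G} ∩ {G} = {G} (intersection, +0)
ABQ@2: {G} ∪ {C} = {C,G} (union, +1)
MY@2: {A} ∩ {A} = {A} (intersection, +0)
MSY@2: {A} ∪ {T} = {A,T} (union, +1)
ABMQSY@2: {C,G} ∪ {A,T} = {A,C,G,T} (union, +1)
AQ@3: {T} ∪ {A} = {A,T} (union, +1)
ABQ@3: {A,T} ∪ {G} = {A,G,T} (union, +1)
MY@3: {G} ∪ {C} = {C,G} (union, +1)
MSY@3: {C,G} ∩ {C} = {C} (intersection, +0)
ABMQSY@3: {A,G,T} ∪ {C} = {A,C,G,T} (union, +1)
AQ@4: {A} ∪ {T} = {A,T} (union, +1)
ABQ@4: {A,T} ∩ {T} = {T} (intersection, +0)
MY@4: {C} ∪ {A} = {A,C} (union, +1)
MSY@4: {A,C} ∪ {G} = {A,C,G} (union, +1)
ABMQSY@4: {T} ∪ {A,C,G} = {A,C,G,T} (union, +1)
per-site changes: [3, 2, 3, 4, 4]; total = 16

16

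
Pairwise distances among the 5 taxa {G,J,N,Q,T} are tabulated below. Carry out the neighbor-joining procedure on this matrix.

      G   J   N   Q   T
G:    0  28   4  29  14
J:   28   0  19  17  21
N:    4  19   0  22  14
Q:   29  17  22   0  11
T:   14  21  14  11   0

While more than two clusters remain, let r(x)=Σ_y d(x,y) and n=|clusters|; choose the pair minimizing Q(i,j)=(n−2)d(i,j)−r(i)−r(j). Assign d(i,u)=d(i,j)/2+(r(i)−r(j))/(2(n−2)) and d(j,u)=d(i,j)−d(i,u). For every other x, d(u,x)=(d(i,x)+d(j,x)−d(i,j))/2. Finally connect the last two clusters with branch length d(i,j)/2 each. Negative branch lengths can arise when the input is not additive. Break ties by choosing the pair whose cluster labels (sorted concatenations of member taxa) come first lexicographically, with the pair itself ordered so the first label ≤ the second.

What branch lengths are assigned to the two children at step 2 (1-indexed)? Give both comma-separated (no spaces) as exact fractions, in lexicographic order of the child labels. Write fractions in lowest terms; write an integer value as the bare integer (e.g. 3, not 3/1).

iteration 1: select G,N (d=4, Q=-122); attach at lengths (14/3, -2/3); label the merged cluster GN
  updated: d(GN,J)=43/2, d(GN,Q)=47/2, d(GN,T)=12
iteration 2: select GN,T (d=12, Q=-77); attach at lengths (37/4, 11/4); label the merged cluster GNT
  updated: d(GNT,J)=61/4, d(GNT,Q)=45/4
iteration 3: select GNT,J (d=61/4, Q=-87/2); attach at lengths (19/4, 21/2); label the merged cluster GJNT
  updated: d(GJNT,Q)=13/2
iteration 4: select GJNT,Q (d=13/2); attach at lengths (13/4, 13/4); label the merged cluster GJNQT
final tree: ((((G:14/3,N:-2/3):37/4,T:11/4):19/4,J:21/2):13/4,Q:13/4)
total length: 151/4

37/4,11/4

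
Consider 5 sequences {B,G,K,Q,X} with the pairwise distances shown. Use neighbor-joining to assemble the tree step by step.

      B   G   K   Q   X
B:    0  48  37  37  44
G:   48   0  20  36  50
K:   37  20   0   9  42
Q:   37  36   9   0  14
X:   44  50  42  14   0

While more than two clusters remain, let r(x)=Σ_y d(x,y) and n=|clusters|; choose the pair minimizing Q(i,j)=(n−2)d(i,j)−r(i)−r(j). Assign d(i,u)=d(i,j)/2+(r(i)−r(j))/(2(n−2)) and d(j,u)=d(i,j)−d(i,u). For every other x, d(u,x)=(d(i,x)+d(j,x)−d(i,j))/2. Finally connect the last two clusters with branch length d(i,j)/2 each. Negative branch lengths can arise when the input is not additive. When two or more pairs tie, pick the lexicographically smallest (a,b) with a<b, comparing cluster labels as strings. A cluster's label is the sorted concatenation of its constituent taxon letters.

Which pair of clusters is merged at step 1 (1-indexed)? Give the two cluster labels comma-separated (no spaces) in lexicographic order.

Q,X

iteration 1: select Q,X (d=14, Q=-204); attach at lengths (-2, 16); label the merged cluster QX
  updated: d(B,QX)=67/2, d(G,QX)=36, d(K,QX)=37/2
iteration 2: select B,QX (d=67/2, Q=-279/2); attach at lengths (195/8, 73/8); label the merged cluster BQX
  updated: d(BQX,G)=101/4, d(BQX,K)=11
iteration 3: select BQX,G (d=101/4, Q=-225/4); attach at lengths (65/8, 137/8); label the merged cluster BGQX
  updated: d(BGQX,K)=23/8
iteration 4: select BGQX,K (d=23/8); attach at lengths (23/16, 23/16); label the merged cluster BGKQX
final tree: (((B:195/8,(Q:-2,X:16):73/8):65/8,G:137/8):23/16,K:23/16)
total length: 605/8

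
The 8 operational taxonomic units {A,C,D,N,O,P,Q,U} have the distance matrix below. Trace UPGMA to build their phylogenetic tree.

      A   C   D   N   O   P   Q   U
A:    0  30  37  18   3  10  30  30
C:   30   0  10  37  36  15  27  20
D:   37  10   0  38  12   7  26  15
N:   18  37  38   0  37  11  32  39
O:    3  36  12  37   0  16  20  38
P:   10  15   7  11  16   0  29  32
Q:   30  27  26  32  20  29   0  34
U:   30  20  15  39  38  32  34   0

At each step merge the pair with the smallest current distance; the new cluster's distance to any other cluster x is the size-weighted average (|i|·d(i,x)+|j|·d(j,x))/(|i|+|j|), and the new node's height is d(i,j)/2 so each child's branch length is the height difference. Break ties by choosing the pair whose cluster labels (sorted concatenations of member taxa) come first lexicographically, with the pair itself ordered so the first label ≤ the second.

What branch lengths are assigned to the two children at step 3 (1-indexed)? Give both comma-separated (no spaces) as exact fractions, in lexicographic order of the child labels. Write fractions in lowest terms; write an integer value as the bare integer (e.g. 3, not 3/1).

iteration 1: select A,O (d=3); attach at lengths (3/2, 3/2); label the merged cluster AO
  updated: d(AO,C)=33, d(AO,D)=49/2, d(AO,N)=55/2, d(AO,P)=13, d(AO,Q)=25, d(AO,U)=34
iteration 2: select D,P (d=7); attach at lengths (7/2, 7/2); label the merged cluster DP
  updated: d(AO,DP)=75/4, d(C,DP)=25/2, d(DP,N)=49/2, d(DP,Q)=55/2, d(DP,U)=47/2
iteration 3: select C,DP (d=25/2); attach at lengths (25/4, 11/4); label the merged cluster CDP
  updated: d(AO,CDP)=47/2, d(CDP,N)=86/3, d(CDP,Q)=82/3, d(CDP,U)=67/3
iteration 4: select CDP,U (d=67/3); attach at lengths (59/12, 67/6); label the merged cluster CDPU
  updated: d(AO,CDPU)=209/8, d(CDPU,N)=125/4, d(CDPU,Q)=29
iteration 5: select AO,Q (d=25); attach at lengths (11, 25/2); label the merged cluster AOQ
  updated: d(AOQ,CDPU)=325/12, d(AOQ,N)=29
iteration 6: select AOQ,CDPU (d=325/12); attach at lengths (25/24, 19/8); label the merged cluster ACDOPQU
  updated: d(ACDOPQU,N)=212/7
iteration 7: select ACDOPQU,N (d=212/7); attach at lengths (269/168, 106/7); label the merged cluster ACDNOPQU
final tree: ((((A:3/2,O:3/2):11,Q:25/2):25/24,((C:25/4,(D:7/2,P:7/2):11/4):59/12,U:67/6):19/8):269/168,N:106/7)
total length: 13229/168

25/4,11/4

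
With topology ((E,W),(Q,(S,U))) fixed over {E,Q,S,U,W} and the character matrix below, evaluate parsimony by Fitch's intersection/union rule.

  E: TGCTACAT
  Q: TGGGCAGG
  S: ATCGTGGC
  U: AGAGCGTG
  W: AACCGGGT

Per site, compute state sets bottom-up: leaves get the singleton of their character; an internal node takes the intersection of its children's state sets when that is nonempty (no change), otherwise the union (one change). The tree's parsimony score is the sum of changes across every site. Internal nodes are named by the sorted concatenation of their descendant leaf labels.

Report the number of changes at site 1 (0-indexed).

site 0, node EW: E={T} ∪ W={A} → {A,T} (+1)
site 0, node SU: S={A} ∩ U={A} → {A} (+0)
site 0, node QSU: Q={T} ∪ SU={A} → {A,T} (+1)
site 0, node EQSUW: EW={A,T} ∩ QSU={A,T} → {A,T} (+0)
site 1, node EW: E={G} ∪ W={A} → {A,G} (+1)
site 1, node SU: S={T} ∪ U={G} → {G,T} (+1)
site 1, node QSU: Q={G} ∩ SU={G,T} → {G} (+0)
site 1, node EQSUW: EW={A,G} ∩ QSU={G} → {G} (+0)
site 2, node EW: E={C} ∩ W={C} → {C} (+0)
site 2, node SU: S={C} ∪ U={A} → {A,C} (+1)
site 2, node QSU: Q={G} ∪ SU={A,C} → {A,C,G} (+1)
site 2, node EQSUW: EW={C} ∩ QSU={A,C,G} → {C} (+0)
site 3, node EW: E={T} ∪ W={C} → {C,T} (+1)
site 3, node SU: S={G} ∩ U={G} → {G} (+0)
site 3, node QSU: Q={G} ∩ SU={G} → {G} (+0)
site 3, node EQSUW: EW={C,T} ∪ QSU={G} → {C,G,T} (+1)
site 4, node EW: E={A} ∪ W={G} → {A,G} (+1)
site 4, node SU: S={T} ∪ U={C} → {C,T} (+1)
site 4, node QSU: Q={C} ∩ SU={C,T} → {C} (+0)
site 4, node EQSUW: EW={A,G} ∪ QSU={C} → {A,C,G} (+1)
site 5, node EW: E={C} ∪ W={G} → {C,G} (+1)
site 5, node SU: S={G} ∩ U={G} → {G} (+0)
site 5, node QSU: Q={A} ∪ SU={G} → {A,G} (+1)
site 5, node EQSUW: EW={C,G} ∩ QSU={A,G} → {G} (+0)
site 6, node EW: E={A} ∪ W={G} → {A,G} (+1)
site 6, node SU: S={G} ∪ U={T} → {G,T} (+1)
site 6, node QSU: Q={G} ∩ SU={G,T} → {G} (+0)
site 6, node EQSUW: EW={A,G} ∩ QSU={G} → {G} (+0)
site 7, node EW: E={T} ∩ W={T} → {T} (+0)
site 7, node SU: S={C} ∪ U={G} → {C,G} (+1)
site 7, node QSU: Q={G} ∩ SU={C,G} → {G} (+0)
site 7, node EQSUW: EW={T} ∪ QSU={G} → {G,T} (+1)
per-site changes: [2, 2, 2, 2, 3, 2, 2, 2]; total = 17

2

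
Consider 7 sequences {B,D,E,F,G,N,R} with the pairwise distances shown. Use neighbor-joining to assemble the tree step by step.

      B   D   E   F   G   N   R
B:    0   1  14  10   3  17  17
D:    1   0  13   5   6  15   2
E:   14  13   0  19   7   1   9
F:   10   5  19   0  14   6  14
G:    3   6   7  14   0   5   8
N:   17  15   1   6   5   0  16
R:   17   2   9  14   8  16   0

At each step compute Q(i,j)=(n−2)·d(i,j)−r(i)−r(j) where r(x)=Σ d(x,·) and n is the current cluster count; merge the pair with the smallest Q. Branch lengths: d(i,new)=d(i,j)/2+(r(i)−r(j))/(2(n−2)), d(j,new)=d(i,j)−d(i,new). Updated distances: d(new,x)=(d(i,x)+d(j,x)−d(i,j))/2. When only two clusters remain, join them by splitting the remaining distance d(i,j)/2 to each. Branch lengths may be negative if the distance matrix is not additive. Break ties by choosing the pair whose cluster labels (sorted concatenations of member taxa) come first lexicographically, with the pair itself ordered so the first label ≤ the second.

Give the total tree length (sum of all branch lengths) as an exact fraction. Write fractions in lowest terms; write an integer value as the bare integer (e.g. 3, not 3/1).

783/32

step 1: merge (E,N) at d=1, Q=-118; branch lengths E→4/5, N→1/5; new cluster EN
  updated: d(B,EN)=15, d(D,EN)=27/2, d(EN,F)=12, d(EN,G)=11/2, d(EN,R)=12
step 2: merge (D,R) at d=2, Q=-145/2; branch lengths D→-35/16, R→67/16; new cluster DR
  updated: d(B,DR)=8, d(DR,EN)=47/4, d(DR,F)=17/2, d(DR,G)=6
step 3: merge (EN,G) at d=11/2, Q=-225/4; branch lengths EN→43/8, G→1/8; new cluster EGN
  updated: d(B,EGN)=25/4, d(DR,EGN)=49/8, d(EGN,F)=41/4
step 4: merge (B,EGN) at d=25/4, Q=-275/8; branch lengths B→113/32, EGN→87/32; new cluster BEGN
  updated: d(BEGN,DR)=63/16, d(BEGN,F)=7
step 5: merge (BEGN,DR) at d=63/16, Q=-311/16; branch lengths BEGN→39/32, DR→87/32; new cluster BDEGNR
  updated: d(BDEGNR,F)=185/32
step 6: merge (BDEGNR,F) at d=185/32; branch lengths BDEGNR→185/64, F→185/64; new cluster BDEFGNR
final tree: (((B:113/32,((E:4/5,N:1/5):43/8,G:1/8):87/32):39/32,(D:-35/16,R:67/16):87/32):185/64,F:185/64)
total length: 783/32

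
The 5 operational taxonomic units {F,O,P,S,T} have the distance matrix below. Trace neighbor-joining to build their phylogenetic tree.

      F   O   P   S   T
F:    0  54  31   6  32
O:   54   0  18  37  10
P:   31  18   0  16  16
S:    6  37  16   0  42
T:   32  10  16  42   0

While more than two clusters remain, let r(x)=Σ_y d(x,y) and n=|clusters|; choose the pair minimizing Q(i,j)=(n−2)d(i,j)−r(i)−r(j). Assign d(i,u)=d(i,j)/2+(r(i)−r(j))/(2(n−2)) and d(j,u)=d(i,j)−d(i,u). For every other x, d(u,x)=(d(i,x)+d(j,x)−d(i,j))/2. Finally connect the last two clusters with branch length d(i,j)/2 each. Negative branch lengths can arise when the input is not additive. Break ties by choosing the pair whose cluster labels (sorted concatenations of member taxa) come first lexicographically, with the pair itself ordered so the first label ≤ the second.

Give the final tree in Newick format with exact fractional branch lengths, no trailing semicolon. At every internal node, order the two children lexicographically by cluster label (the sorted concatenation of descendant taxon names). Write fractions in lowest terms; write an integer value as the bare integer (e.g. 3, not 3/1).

((((F:20/3,S:-2/3):167/8,P:-3/8):99/8,O:61/8):19/16,T:19/16)

step 1: merge (F,S) at d=6, Q=-206; branch lengths F→20/3, S→-2/3; new cluster FS
  updated: d(FS,O)=85/2, d(FS,P)=41/2, d(FS,T)=34
step 2: merge (FS,P) at d=41/2, Q=-221/2; branch lengths FS→167/8, P→-3/8; new cluster FPS
  updated: d(FPS,O)=20, d(FPS,T)=59/4
step 3: merge (FPS,O) at d=20, Q=-179/4; branch lengths FPS→99/8, O→61/8; new cluster FOPS
  updated: d(FOPS,T)=19/8
step 4: merge (FOPS,T) at d=19/8; branch lengths FOPS→19/16, T→19/16; new cluster FOPST
final tree: ((((F:20/3,S:-2/3):167/8,P:-3/8):99/8,O:61/8):19/16,T:19/16)
total length: 391/8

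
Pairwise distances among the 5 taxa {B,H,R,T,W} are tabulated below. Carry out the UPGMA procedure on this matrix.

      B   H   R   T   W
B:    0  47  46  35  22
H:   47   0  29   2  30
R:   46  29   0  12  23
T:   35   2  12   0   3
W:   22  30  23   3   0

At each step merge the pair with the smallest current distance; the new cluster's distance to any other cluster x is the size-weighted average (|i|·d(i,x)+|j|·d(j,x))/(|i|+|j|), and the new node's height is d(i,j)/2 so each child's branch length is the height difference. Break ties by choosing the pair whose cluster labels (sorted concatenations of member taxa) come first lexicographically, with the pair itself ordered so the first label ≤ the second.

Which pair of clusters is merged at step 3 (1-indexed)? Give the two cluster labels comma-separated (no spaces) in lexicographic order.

iteration 1: select H,T (d=2); attach at lengths (1, 1); label the merged cluster HT
  updated: d(B,HT)=41, d(HT,R)=41/2, d(HT,W)=33/2
iteration 2: select HT,W (d=33/2); attach at lengths (29/4, 33/4); label the merged cluster HTW
  updated: d(B,HTW)=104/3, d(HTW,R)=64/3
iteration 3: select HTW,R (d=64/3); attach at lengths (29/12, 32/3); label the merged cluster HRTW
  updated: d(B,HRTW)=75/2
iteration 4: select B,HRTW (d=75/2); attach at lengths (75/4, 97/12); label the merged cluster BHRTW
final tree: (B:75/4,(((H:1,T:1):29/4,W:33/4):29/12,R:32/3):97/12)
total length: 689/12

HTW,R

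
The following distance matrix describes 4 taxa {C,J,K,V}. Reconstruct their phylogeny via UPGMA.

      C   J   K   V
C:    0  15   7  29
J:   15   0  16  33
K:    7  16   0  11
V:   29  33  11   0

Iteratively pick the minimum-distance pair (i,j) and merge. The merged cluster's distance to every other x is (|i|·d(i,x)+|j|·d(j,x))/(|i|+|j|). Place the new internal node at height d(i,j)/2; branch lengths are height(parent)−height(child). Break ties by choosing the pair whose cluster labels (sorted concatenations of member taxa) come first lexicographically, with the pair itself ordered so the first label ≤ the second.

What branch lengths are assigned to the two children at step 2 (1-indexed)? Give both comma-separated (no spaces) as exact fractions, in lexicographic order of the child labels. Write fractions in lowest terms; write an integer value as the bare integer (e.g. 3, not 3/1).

1. join C+K (d=7) ⇒ CK; edges |C|=7/2, |K|=7/2
  updated: d(CK,J)=31/2, d(CK,V)=20
2. join CK+J (d=31/2) ⇒ CJK; edges |CK|=17/4, |J|=31/4
  updated: d(CJK,V)=73/3
3. join CJK+V (d=73/3) ⇒ CJKV; edges |CJK|=53/12, |V|=73/6
final tree: (((C:7/2,K:7/2):17/4,J:31/4):53/12,V:73/6)
total length: 427/12

17/4,31/4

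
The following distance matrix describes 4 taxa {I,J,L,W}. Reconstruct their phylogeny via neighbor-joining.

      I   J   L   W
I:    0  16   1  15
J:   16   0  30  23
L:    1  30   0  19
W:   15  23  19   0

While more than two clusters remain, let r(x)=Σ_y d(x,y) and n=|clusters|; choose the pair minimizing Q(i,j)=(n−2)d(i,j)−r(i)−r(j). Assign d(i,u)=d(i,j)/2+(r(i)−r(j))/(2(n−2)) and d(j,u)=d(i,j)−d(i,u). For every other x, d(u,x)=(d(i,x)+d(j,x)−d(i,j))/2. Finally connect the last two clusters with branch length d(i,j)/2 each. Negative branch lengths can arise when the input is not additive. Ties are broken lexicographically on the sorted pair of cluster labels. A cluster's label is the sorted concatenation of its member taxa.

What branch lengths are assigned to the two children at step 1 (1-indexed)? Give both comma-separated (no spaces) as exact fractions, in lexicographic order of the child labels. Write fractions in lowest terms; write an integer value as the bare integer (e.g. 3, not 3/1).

-4,5

1. join I+L (d=1, Q=-80) ⇒ IL; edges |I|=-4, |L|=5
  updated: d(IL,J)=45/2, d(IL,W)=33/2
2. join IL+J (d=45/2, Q=-62) ⇒ IJL; edges |IL|=8, |J|=29/2
  updated: d(IJL,W)=17/2
3. join IJL+W (d=17/2) ⇒ IJLW; edges |IJL|=17/4, |W|=17/4
final tree: (((I:-4,L:5):8,J:29/2):17/4,W:17/4)
total length: 32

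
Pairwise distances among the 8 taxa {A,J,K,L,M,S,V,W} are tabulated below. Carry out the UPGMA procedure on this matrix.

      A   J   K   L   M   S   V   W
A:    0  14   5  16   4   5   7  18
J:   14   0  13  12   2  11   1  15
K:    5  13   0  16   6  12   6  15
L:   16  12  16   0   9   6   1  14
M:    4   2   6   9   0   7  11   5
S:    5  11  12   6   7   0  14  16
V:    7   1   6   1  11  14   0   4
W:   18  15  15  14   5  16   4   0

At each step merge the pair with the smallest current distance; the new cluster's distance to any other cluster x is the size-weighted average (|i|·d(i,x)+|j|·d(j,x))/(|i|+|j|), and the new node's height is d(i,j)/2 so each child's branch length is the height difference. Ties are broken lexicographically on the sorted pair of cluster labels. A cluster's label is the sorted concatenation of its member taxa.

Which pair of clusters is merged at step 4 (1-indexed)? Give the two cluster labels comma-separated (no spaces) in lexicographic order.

1. join J+V (d=1) ⇒ JV; edges |J|=1/2, |V|=1/2
  updated: d(A,JV)=21/2, d(JV,K)=19/2, d(JV,L)=13/2, d(JV,M)=13/2, d(JV,S)=25/2, d(JV,W)=19/2
2. join A+M (d=4) ⇒ AM; edges |A|=2, |M|=2
  updated: d(AM,JV)=17/2, d(AM,K)=11/2, d(AM,L)=25/2, d(AM,S)=6, d(AM,W)=23/2
3. join AM+K (d=11/2) ⇒ AKM; edges |AM|=3/4, |K|=11/4
  updated: d(AKM,JV)=53/6, d(AKM,L)=41/3, d(AKM,S)=8, d(AKM,W)=38/3
4. join L+S (d=6) ⇒ LS; edges |L|=3, |S|=3
  updated: d(AKM,LS)=65/6, d(JV,LS)=19/2, d(LS,W)=15
5. join AKM+JV (d=53/6) ⇒ AJKMV; edges |AKM|=5/3, |JV|=47/12
  updated: d(AJKMV,LS)=103/10, d(AJKMV,W)=57/5
6. join AJKMV+LS (d=103/10) ⇒ AJKLMSV; edges |AJKMV|=11/15, |LS|=43/20
  updated: d(AJKLMSV,W)=87/7
7. join AJKLMSV+W (d=87/7) ⇒ AJKLMSVW; edges |AJKLMSV|=149/140, |W|=87/14
final tree: (((((A:2,M:2):3/4,K:11/4):5/3,(J:1/2,V:1/2):47/12):11/15,(L:3,S:3):43/20):149/140,W:87/14)
total length: 12703/420

L,S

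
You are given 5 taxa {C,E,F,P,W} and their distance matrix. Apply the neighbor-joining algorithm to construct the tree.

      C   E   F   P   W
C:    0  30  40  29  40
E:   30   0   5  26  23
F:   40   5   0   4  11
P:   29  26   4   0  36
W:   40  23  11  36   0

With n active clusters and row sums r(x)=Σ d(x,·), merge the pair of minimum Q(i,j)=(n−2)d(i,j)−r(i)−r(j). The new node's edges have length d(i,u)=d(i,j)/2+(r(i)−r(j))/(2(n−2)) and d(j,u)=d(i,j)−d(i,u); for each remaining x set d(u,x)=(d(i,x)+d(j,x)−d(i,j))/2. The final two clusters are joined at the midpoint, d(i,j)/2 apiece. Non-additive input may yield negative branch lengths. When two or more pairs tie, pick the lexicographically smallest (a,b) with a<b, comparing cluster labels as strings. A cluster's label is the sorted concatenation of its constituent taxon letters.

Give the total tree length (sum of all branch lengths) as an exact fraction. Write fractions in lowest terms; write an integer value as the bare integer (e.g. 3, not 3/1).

step 1: merge (C,P) at d=29, Q=-147; branch lengths C→131/6, P→43/6; new cluster CP
  updated: d(CP,E)=27/2, d(CP,F)=15/2, d(CP,W)=47/2
step 2: merge (CP,E) at d=27/2, Q=-59; branch lengths CP→15/2, E→6; new cluster CEP
  updated: d(CEP,F)=-1/2, d(CEP,W)=33/2
step 3: merge (CEP,F) at d=-1/2, Q=-27; branch lengths CEP→5/2, F→-3; new cluster CEFP
  updated: d(CEFP,W)=14
step 4: merge (CEFP,W) at d=14; branch lengths CEFP→7, W→7; new cluster CEFPW
final tree: ((((C:131/6,P:43/6):15/2,E:6):5/2,F:-3):7,W:7)
total length: 56

56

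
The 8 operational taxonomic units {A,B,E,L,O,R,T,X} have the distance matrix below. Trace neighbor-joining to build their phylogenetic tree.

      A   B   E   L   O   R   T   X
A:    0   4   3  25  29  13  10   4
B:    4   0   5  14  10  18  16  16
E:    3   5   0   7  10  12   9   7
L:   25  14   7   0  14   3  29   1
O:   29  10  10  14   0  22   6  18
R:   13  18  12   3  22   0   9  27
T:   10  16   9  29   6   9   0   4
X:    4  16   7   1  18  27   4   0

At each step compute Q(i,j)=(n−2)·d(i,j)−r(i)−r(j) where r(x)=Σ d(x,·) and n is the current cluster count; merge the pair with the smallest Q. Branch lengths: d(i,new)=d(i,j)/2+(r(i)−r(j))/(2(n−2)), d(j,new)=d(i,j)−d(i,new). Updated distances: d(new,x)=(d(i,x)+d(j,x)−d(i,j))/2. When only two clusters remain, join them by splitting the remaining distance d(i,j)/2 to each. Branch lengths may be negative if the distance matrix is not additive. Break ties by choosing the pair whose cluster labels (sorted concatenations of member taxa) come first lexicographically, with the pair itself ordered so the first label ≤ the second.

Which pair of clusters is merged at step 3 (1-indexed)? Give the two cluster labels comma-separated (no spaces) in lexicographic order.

step 1: merge (L,R) at d=3, Q=-179; branch lengths L→7/12, R→29/12; new cluster LR
  updated: d(A,LR)=35/2, d(B,LR)=29/2, d(E,LR)=8, d(LR,O)=33/2, d(LR,T)=35/2, d(LR,X)=25/2
step 2: merge (O,T) at d=6, Q=-122; branch lengths O→57/10, T→3/10; new cluster OT
  updated: d(A,OT)=33/2, d(B,OT)=10, d(E,OT)=13/2, d(LR,OT)=14, d(OT,X)=8
step 3: merge (A,B) at d=4, Q=-157/2; branch lengths A→23/16, B→41/16; new cluster AB
  updated: d(AB,E)=2, d(AB,LR)=14, d(AB,OT)=45/4, d(AB,X)=8
step 4: merge (AB,E) at d=2, Q=-211/4; branch lengths AB→71/24, E→-23/24; new cluster ABE
  updated: d(ABE,LR)=10, d(ABE,OT)=63/8, d(ABE,X)=13/2
step 5: merge (ABE,LR) at d=10, Q=-327/8; branch lengths ABE→63/32, LR→257/32; new cluster ABELR
  updated: d(ABELR,OT)=95/16, d(ABELR,X)=9/2
step 6: merge (ABELR,OT) at d=95/16, Q=-295/16; branch lengths ABELR→39/32, OT→151/32; new cluster ABELORT
  updated: d(ABELORT,X)=105/32
step 7: merge (ABELORT,X) at d=105/32; branch lengths ABELORT→105/64, X→105/64; new cluster ABELORTX
final tree: (((((A:23/16,B:41/16):71/24,E:-23/24):63/32,(L:7/12,R:29/12):257/32):39/32,(O:57/10,T:3/10):151/32):105/64,X:105/64)
total length: 1095/32

A,B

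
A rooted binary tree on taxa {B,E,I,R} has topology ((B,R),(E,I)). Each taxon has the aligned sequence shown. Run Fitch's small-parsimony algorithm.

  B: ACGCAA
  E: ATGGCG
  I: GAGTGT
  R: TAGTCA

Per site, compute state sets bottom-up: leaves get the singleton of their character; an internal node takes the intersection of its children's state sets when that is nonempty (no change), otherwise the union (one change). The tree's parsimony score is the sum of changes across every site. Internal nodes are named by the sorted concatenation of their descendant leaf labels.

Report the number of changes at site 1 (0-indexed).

2

site 0, node BR: B={A} ∪ R={T} → {A,T} (+1)
site 0, node EI: E={A} ∪ I={G} → {A,G} (+1)
site 0, node BEIR: BR={A,T} ∩ EI={A,G} → {A} (+0)
site 1, node BR: B={C} ∪ R={A} → {A,C} (+1)
site 1, node EI: E={T} ∪ I={A} → {A,T} (+1)
site 1, node BEIR: BR={A,C} ∩ EI={A,T} → {A} (+0)
site 2, node BR: B={G} ∩ R={G} → {G} (+0)
site 2, node EI: E={G} ∩ I={G} → {G} (+0)
site 2, node BEIR: BR={G} ∩ EI={G} → {G} (+0)
site 3, node BR: B={C} ∪ R={T} → {C,T} (+1)
site 3, node EI: E={G} ∪ I={T} → {G,T} (+1)
site 3, node BEIR: BR={C,T} ∩ EI={G,T} → {T} (+0)
site 4, node BR: B={A} ∪ R={C} → {A,C} (+1)
site 4, node EI: E={C} ∪ I={G} → {C,G} (+1)
site 4, node BEIR: BR={A,C} ∩ EI={C,G} → {C} (+0)
site 5, node BR: B={A} ∩ R={A} → {A} (+0)
site 5, node EI: E={G} ∪ I={T} → {G,T} (+1)
site 5, node BEIR: BR={A} ∪ EI={G,T} → {A,G,T} (+1)
per-site changes: [2, 2, 0, 2, 2, 2]; total = 10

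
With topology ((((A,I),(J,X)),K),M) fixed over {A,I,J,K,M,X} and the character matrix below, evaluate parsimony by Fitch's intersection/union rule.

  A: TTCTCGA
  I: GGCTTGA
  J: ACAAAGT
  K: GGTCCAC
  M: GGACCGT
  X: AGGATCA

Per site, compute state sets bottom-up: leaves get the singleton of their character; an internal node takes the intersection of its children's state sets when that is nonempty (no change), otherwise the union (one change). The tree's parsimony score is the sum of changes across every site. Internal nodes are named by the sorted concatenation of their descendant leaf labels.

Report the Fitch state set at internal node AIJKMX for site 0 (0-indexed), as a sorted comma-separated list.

G

site 0, node AI: A={T} ∪ I={G} → {G,T} (+1)
site 0, node JX: J={A} ∩ X={A} → {A} (+0)
site 0, node AIJX: AI={G,T} ∪ JX={A} → {A,G,T} (+1)
site 0, node AIJKX: AIJX={A,G,T} ∩ K={G} → {G} (+0)
site 0, node AIJKMX: AIJKX={G} ∩ M={G} → {G} (+0)
site 1, node AI: A={T} ∪ I={G} → {G,T} (+1)
site 1, node JX: J={C} ∪ X={G} → {C,G} (+1)
site 1, node AIJX: AI={G,T} ∩ JX={C,G} → {G} (+0)
site 1, node AIJKX: AIJX={G} ∩ K={G} → {G} (+0)
site 1, node AIJKMX: AIJKX={G} ∩ M={G} → {G} (+0)
site 2, node AI: A={C} ∩ I={C} → {C} (+0)
site 2, node JX: J={A} ∪ X={G} → {A,G} (+1)
site 2, node AIJX: AI={C} ∪ JX={A,G} → {A,C,G} (+1)
site 2, node AIJKX: AIJX={A,C,G} ∪ K={T} → {A,C,G,T} (+1)
site 2, node AIJKMX: AIJKX={A,C,G,T} ∩ M={A} → {A} (+0)
site 3, node AI: A={T} ∩ I={T} → {T} (+0)
site 3, node JX: J={A} ∩ X={A} → {A} (+0)
site 3, node AIJX: AI={T} ∪ JX={A} → {A,T} (+1)
site 3, node AIJKX: AIJX={A,T} ∪ K={C} → {A,C,T} (+1)
site 3, node AIJKMX: AIJKX={A,C,T} ∩ M={C} → {C} (+0)
site 4, node AI: A={C} ∪ I={T} → {C,T} (+1)
site 4, node JX: J={A} ∪ X={T} → {A,T} (+1)
site 4, node AIJX: AI={C,T} ∩ JX={A,T} → {T} (+0)
site 4, node AIJKX: AIJX={T} ∪ K={C} → {C,T} (+1)
site 4, node AIJKMX: AIJKX={C,T} ∩ M={C} → {C} (+0)
site 5, node AI: A={G} ∩ I={G} → {G} (+0)
site 5, node JX: J={G} ∪ X={C} → {C,G} (+1)
site 5, node AIJX: AI={G} ∩ JX={C,G} → {G} (+0)
site 5, node AIJKX: AIJX={G} ∪ K={A} → {A,G} (+1)
site 5, node AIJKMX: AIJKX={A,G} ∩ M={G} → {G} (+0)
site 6, node AI: A={A} ∩ I={A} → {A} (+0)
site 6, node JX: J={T} ∪ X={A} → {A,T} (+1)
site 6, node AIJX: AI={A} ∩ JX={A,T} → {A} (+0)
site 6, node AIJKX: AIJX={A} ∪ K={C} → {A,C} (+1)
site 6, node AIJKMX: AIJKX={A,C} ∪ M={T} → {A,C,T} (+1)
per-site changes: [2, 2, 3, 2, 3, 2, 3]; total = 17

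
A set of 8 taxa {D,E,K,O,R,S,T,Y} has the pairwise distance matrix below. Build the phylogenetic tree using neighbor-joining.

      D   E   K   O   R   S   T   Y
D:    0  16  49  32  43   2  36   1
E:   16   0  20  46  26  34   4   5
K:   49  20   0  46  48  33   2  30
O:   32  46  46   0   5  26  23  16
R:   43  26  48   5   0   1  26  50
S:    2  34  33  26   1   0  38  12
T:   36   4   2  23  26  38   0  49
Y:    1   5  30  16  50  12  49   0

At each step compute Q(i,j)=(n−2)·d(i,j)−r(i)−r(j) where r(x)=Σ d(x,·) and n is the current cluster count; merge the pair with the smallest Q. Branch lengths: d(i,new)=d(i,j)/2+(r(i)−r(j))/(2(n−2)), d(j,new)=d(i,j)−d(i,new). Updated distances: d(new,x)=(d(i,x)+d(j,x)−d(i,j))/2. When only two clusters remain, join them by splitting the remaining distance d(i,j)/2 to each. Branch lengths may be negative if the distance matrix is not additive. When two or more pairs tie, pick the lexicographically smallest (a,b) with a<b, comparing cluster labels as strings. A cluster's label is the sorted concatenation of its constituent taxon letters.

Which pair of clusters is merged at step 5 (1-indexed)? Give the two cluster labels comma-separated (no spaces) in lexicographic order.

iteration 1: select K,T (d=2, Q=-394); attach at lengths (31/6, -19/6); label the merged cluster KT
  updated: d(D,KT)=83/2, d(E,KT)=11, d(KT,O)=67/2, d(KT,R)=36, d(KT,S)=69/2, d(KT,Y)=77/2
iteration 2: select O,R (d=5, Q=-589/2); attach at lengths (9/4, 11/4); label the merged cluster OR
  updated: d(D,OR)=35, d(E,OR)=67/2, d(KT,OR)=129/4, d(OR,S)=11, d(OR,Y)=61/2
iteration 3: select E,KT (d=11, Q=-853/4); attach at lengths (-57/32, 409/32); label the merged cluster EKT
  updated: d(D,EKT)=93/4, d(EKT,OR)=219/8, d(EKT,S)=115/4, d(EKT,Y)=65/4
iteration 4: select OR,S (d=11, Q=-997/8); attach at lengths (665/48, -137/48); label the merged cluster ORS
  updated: d(D,ORS)=13, d(EKT,ORS)=361/16, d(ORS,Y)=63/4
iteration 5: select D,Y (d=1, Q=-273/4); attach at lengths (25/16, -9/16); label the merged cluster DY
  updated: d(DY,EKT)=77/4, d(DY,ORS)=111/8
iteration 6: select DY,EKT (d=77/4, Q=-891/16); attach at lengths (169/32, 447/32); label the merged cluster DEKTY
  updated: d(DEKTY,ORS)=275/32
iteration 7: select DEKTY,ORS (d=275/32); attach at lengths (275/64, 275/64); label the merged cluster DEKORSTY
final tree: (((D:25/16,Y:-9/16):169/32,(E:-57/32,(K:31/6,T:-19/6):409/32):447/32):275/64,((O:9/4,R:11/4):665/48,S:-137/48):275/64)
total length: 1851/32

D,Y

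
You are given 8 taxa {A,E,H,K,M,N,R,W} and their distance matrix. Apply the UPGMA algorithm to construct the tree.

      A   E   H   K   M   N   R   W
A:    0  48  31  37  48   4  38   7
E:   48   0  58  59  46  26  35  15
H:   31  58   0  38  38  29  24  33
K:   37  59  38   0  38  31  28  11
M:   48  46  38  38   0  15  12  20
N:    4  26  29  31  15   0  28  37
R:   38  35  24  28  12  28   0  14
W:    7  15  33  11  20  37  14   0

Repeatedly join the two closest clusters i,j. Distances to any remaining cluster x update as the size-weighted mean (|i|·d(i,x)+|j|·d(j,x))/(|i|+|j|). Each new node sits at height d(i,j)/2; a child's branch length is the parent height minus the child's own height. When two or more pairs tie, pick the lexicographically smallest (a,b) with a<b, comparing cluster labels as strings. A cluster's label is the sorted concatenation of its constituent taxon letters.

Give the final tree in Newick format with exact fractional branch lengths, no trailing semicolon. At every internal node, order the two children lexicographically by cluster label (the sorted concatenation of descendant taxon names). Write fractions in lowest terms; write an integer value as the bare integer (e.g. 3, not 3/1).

((((A:2,N:2):13,H:15):7/12,((K:11/2,W:11/2):7,(M:6,R:6):13/2):37/12):59/12,E:41/2)

step 1: merge (A,N) at d=4; branch lengths A→2, N→2; new cluster AN
  updated: d(AN,E)=37, d(AN,H)=30, d(AN,K)=34, d(AN,M)=63/2, d(AN,R)=33, d(AN,W)=22
step 2: merge (K,W) at d=11; branch lengths K→11/2, W→11/2; new cluster KW
  updated: d(AN,KW)=28, d(E,KW)=37, d(H,KW)=71/2, d(KW,M)=29, d(KW,R)=21
step 3: merge (M,R) at d=12; branch lengths M→6, R→6; new cluster MR
  updated: d(AN,MR)=129/4, d(E,MR)=81/2, d(H,MR)=31, d(KW,MR)=25
step 4: merge (KW,MR) at d=25; branch lengths KW→7, MR→13/2; new cluster KMRW
  updated: d(AN,KMRW)=241/8, d(E,KMRW)=155/4, d(H,KMRW)=133/4
step 5: merge (AN,H) at d=30; branch lengths AN→13, H→15; new cluster AHN
  updated: d(AHN,E)=44, d(AHN,KMRW)=187/6
step 6: merge (AHN,KMRW) at d=187/6; branch lengths AHN→7/12, KMRW→37/12; new cluster AHKMNRW
  updated: d(AHKMNRW,E)=41
step 7: merge (AHKMNRW,E) at d=41; branch lengths AHKMNRW→59/12, E→41/2; new cluster AEHKMNRW
final tree: ((((A:2,N:2):13,H:15):7/12,((K:11/2,W:11/2):7,(M:6,R:6):13/2):37/12):59/12,E:41/2)
total length: 1171/12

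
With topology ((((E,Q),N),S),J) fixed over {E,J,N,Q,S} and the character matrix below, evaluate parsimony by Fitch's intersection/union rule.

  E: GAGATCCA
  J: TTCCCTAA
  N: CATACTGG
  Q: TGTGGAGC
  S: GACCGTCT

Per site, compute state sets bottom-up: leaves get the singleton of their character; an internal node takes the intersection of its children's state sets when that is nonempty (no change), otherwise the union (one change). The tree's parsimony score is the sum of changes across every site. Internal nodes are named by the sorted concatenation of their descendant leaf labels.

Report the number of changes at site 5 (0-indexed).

2

EQ@0: {G} ∪ {T} = {G,T} (union, +1)
ENQ@0: {G,T} ∪ {C} = {C,G,T} (union, +1)
ENQS@0: {C,G,T} ∩ {G} = {G} (intersection, +0)
EJNQS@0: {G} ∪ {T} = {G,T} (union, +1)
EQ@1: {A} ∪ {G} = {A,G} (union, +1)
ENQ@1: {A,G} ∩ {A} = {A} (intersection, +0)
ENQS@1: {A} ∩ {A} = {A} (intersection, +0)
EJNQS@1: {A} ∪ {T} = {A,T} (union, +1)
EQ@2: {G} ∪ {T} = {G,T} (union, +1)
ENQ@2: {G,T} ∩ {T} = {T} (intersection, +0)
ENQS@2: {T} ∪ {C} = {C,T} (union, +1)
EJNQS@2: {C,T} ∩ {C} = {C} (intersection, +0)
EQ@3: {A} ∪ {G} = {A,G} (union, +1)
ENQ@3: {A,G} ∩ {A} = {A} (intersection, +0)
ENQS@3: {A} ∪ {C} = {A,C} (union, +1)
EJNQS@3: {A,C} ∩ {C} = {C} (intersection, +0)
EQ@4: {T} ∪ {G} = {G,T} (union, +1)
ENQ@4: {G,T} ∪ {C} = {C,G,T} (union, +1)
ENQS@4: {C,G,T} ∩ {G} = {G} (intersection, +0)
EJNQS@4: {G} ∪ {C} = {C,G} (union, +1)
EQ@5: {C} ∪ {A} = {A,C} (union, +1)
ENQ@5: {A,C} ∪ {T} = {A,C,T} (union, +1)
ENQS@5: {A,C,T} ∩ {T} = {T} (intersection, +0)
EJNQS@5: {T} ∩ {T} = {T} (intersection, +0)
EQ@6: {C} ∪ {G} = {C,G} (union, +1)
ENQ@6: {C,G} ∩ {G} = {G} (intersection, +0)
ENQS@6: {G} ∪ {C} = {C,G} (union, +1)
EJNQS@6: {C,G} ∪ {A} = {A,C,G} (union, +1)
EQ@7: {A} ∪ {C} = {A,C} (union, +1)
ENQ@7: {A,C} ∪ {G} = {A,C,G} (union, +1)
ENQS@7: {A,C,G} ∪ {T} = {A,C,G,T} (union, +1)
EJNQS@7: {A,C,G,T} ∩ {A} = {A} (intersection, +0)
per-site changes: [3, 2, 2, 2, 3, 2, 3, 3]; total = 20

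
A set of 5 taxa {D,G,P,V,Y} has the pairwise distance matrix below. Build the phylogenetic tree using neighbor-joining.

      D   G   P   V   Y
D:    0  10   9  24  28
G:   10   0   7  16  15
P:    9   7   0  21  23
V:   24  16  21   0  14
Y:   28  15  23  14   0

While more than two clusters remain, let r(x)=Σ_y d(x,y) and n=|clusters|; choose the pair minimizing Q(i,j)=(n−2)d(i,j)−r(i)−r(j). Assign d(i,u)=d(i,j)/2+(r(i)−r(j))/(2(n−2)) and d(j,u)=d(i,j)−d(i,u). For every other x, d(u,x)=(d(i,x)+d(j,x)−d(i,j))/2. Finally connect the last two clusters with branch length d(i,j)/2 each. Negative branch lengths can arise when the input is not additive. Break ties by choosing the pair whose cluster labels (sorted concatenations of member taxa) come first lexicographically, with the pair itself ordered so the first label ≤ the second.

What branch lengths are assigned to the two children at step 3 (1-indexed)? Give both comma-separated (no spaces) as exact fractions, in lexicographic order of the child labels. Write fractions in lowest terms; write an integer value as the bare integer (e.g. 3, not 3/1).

step 1: merge (V,Y) at d=14, Q=-113; branch lengths V→37/6, Y→47/6; new cluster VY
  updated: d(D,VY)=19, d(G,VY)=17/2, d(P,VY)=15
step 2: merge (D,P) at d=9, Q=-51; branch lengths D→25/4, P→11/4; new cluster DP
  updated: d(DP,G)=4, d(DP,VY)=25/2
step 3: merge (DP,G) at d=4, Q=-25; branch lengths DP→4, G→0; new cluster DGP
  updated: d(DGP,VY)=17/2
step 4: merge (DGP,VY) at d=17/2; branch lengths DGP→17/4, VY→17/4; new cluster DGPVY
final tree: (((D:25/4,P:11/4):4,G:0):17/4,(V:37/6,Y:47/6):17/4)
total length: 71/2

4,0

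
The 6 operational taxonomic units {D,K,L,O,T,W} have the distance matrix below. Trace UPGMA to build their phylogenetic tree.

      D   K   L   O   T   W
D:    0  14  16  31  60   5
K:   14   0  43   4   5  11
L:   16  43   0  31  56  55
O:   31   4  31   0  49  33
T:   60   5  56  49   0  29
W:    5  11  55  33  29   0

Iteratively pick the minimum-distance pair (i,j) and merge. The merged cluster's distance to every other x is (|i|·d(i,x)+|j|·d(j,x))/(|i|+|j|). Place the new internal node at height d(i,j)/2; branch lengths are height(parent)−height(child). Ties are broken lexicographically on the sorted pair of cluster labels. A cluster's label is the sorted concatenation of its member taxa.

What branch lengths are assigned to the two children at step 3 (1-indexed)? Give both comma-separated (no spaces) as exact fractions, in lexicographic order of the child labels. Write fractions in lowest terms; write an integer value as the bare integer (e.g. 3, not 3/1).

69/8,73/8

1. join K+O (d=4) ⇒ KO; edges |K|=2, |O|=2
  updated: d(D,KO)=45/2, d(KO,L)=37, d(KO,T)=27, d(KO,W)=22
2. join D+W (d=5) ⇒ DW; edges |D|=5/2, |W|=5/2
  updated: d(DW,KO)=89/4, d(DW,L)=71/2, d(DW,T)=89/2
3. join DW+KO (d=89/4) ⇒ DKOW; edges |DW|=69/8, |KO|=73/8
  updated: d(DKOW,L)=145/4, d(DKOW,T)=143/4
4. join DKOW+T (d=143/4) ⇒ DKOTW; edges |DKOW|=27/4, |T|=143/8
  updated: d(DKOTW,L)=201/5
5. join DKOTW+L (d=201/5) ⇒ DKLOTW; edges |DKOTW|=89/40, |L|=201/10
final tree: ((((D:5/2,W:5/2):69/8,(K:2,O:2):73/8):27/4,T:143/8):89/40,L:201/10)
total length: 737/10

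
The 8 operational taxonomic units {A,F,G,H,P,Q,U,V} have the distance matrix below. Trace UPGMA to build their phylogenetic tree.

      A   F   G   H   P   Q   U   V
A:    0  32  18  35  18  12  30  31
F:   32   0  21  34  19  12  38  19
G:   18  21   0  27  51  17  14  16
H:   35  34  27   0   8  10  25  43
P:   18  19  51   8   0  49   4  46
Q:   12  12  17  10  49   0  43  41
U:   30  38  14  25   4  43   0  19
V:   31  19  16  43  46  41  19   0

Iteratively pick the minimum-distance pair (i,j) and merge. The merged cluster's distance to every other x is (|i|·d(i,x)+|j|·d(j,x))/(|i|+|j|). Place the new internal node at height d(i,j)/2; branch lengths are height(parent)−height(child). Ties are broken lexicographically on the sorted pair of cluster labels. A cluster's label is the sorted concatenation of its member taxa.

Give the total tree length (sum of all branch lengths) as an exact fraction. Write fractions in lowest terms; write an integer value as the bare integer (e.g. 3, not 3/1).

971/12

iteration 1: select P,U (d=4); attach at lengths (2, 2); label the merged cluster PU
  updated: d(A,PU)=24, d(F,PU)=57/2, d(G,PU)=65/2, d(H,PU)=33/2, d(PU,Q)=46, d(PU,V)=65/2
iteration 2: select H,Q (d=10); attach at lengths (5, 5); label the merged cluster HQ
  updated: d(A,HQ)=47/2, d(F,HQ)=23, d(G,HQ)=22, d(HQ,PU)=125/4, d(HQ,V)=42
iteration 3: select G,V (d=16); attach at lengths (8, 8); label the merged cluster GV
  updated: d(A,GV)=49/2, d(F,GV)=20, d(GV,HQ)=32, d(GV,PU)=65/2
iteration 4: select F,GV (d=20); attach at lengths (10, 2); label the merged cluster FGV
  updated: d(A,FGV)=27, d(FGV,HQ)=29, d(FGV,PU)=187/6
iteration 5: select A,HQ (d=47/2); attach at lengths (47/4, 27/4); label the merged cluster AHQ
  updated: d(AHQ,FGV)=85/3, d(AHQ,PU)=173/6
iteration 6: select AHQ,FGV (d=85/3); attach at lengths (29/12, 25/6); label the merged cluster AFGHQV
  updated: d(AFGHQV,PU)=30
iteration 7: select AFGHQV,PU (d=30); attach at lengths (5/6, 13); label the merged cluster AFGHPQUV
final tree: (((A:47/4,(H:5,Q:5):27/4):29/12,(F:10,(G:8,V:8):2):25/6):5/6,(P:2,U:2):13)
total length: 971/12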